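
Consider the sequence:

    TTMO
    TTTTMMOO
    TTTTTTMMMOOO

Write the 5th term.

Term n consists of 2n T's, followed by n M's, followed by n O's (n = 1, 2, …).
For term 5, n = 5, so the run lengths are 10, 5, 5.

TTTTTTTTTTMMMMMOOOOO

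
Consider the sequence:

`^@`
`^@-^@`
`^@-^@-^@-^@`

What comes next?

Each string is two copies of the previous one joined by '-'.
So the next term is two copies of ^@-^@-^@-^@ with '-' between the halves.

^@-^@-^@-^@-^@-^@-^@-^@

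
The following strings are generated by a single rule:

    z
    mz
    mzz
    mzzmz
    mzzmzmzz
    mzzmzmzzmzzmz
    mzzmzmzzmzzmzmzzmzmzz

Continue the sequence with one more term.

mzzmzmzzmzzmzmzzmzmzzmzzmzmzzmzzmz

From term 3 onward, concatenate the last term with the second-to-last: mz·z = mzz, mzz·mz = mzzmz, …
So term 8 is mzzmzmzzmzzmzmzzmzmzz·mzzmzmzzmzzmz.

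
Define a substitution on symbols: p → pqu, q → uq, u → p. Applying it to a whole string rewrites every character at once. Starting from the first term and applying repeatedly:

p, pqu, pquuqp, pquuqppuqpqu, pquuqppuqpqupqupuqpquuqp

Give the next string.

pquuqppuqpqupqupuqpquuqppquuqppqupuqpquuqppuqpqu

Applying the rule to each of the 24 symbols of pquuqppuqpqupqupuqpquuqp gives the pieces pqu uq p p uq pqu pqu p uq pqu uq p pqu uq p pqu p uq pqu uq p p uq pqu, which concatenate to the answer.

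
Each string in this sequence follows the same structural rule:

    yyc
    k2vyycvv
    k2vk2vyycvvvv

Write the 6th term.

k2vk2vk2vk2vk2vyycvvvvvvvvvv

Each term wraps the previous one in k2v on the left and vv on the right.
From k2vk2vyycvvvv, 3 further steps: k2vk2vyycvvvv → k2vk2vk2vyycvvvvvv → k2vk2vk2vk2vyycvvvvvvvv → (answer).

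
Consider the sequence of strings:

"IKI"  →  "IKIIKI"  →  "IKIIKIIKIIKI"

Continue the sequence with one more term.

Each string is two copies of the previous one concatenated.
Doubling IKIIKIIKIIKI:

IKIIKIIKIIKIIKIIKIIKIIKI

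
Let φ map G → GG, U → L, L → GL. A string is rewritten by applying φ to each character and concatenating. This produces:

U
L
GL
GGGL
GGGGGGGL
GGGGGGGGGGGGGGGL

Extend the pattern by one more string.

GGGGGGGGGGGGGGGGGGGGGGGGGGGGGGGL

φ(GGGGGGGGGGGGGGGL) expands symbol-by-symbol to GG GG GG GG GG GG GG GG GG GG GG GG GG GG GG GL; joining the 16 pieces gives the next term.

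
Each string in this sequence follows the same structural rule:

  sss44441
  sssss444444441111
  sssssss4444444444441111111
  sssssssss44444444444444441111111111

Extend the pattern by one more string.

sssssssssss444444444444444444441111111111111

Each string has the form s^{2n+1} 4^{4n} 1^{3n-2} (n = 1, 2, …).
At n = 5 the blocks have lengths 11, 20, 13.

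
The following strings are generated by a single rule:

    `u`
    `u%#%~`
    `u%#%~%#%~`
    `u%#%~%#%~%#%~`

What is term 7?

Each term is the previous one with %#%~ appended.
From u%#%~%#%~%#%~, 3 further steps: u%#%~%#%~%#%~ → u%#%~%#%~%#%~%#%~ → u%#%~%#%~%#%~%#%~%#%~ → (answer).

u%#%~%#%~%#%~%#%~%#%~%#%~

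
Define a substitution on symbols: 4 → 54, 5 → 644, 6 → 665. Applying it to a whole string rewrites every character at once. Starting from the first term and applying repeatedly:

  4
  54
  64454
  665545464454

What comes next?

6656656446445464454665545464454

Apply φ to 665545464454 symbol by symbol: 6→665, 6→665, 5→644, 5→644, 4→54, 5→644, 4→54, 6→665, 4→54, 4→54, 5→644, 4→54; joined: 665 665 644 644 54 644 54 665 54 54 644 54.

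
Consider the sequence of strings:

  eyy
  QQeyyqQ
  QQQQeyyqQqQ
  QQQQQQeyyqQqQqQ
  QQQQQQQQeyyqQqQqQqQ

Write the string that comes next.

QQQQQQQQQQeyyqQqQqQqQqQ

Every step adds QQ to the front and qQ to the end of the previous string.
One more step from QQQQQQQQeyyqQqQqQqQ gives the answer.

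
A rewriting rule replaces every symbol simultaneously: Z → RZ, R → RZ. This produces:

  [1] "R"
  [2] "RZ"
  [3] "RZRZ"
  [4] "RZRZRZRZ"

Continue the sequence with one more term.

Expanding RZRZRZRZ: R→RZ, Z→RZ, R→RZ, Z→RZ, R→RZ, Z→RZ, R→RZ, Z→RZ. Concatenated: RZ RZ RZ RZ RZ RZ RZ RZ.

RZRZRZRZRZRZRZRZ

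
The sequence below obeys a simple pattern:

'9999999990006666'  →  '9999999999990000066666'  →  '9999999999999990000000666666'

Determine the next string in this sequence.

9999999999999999990000000006666666

Reading off run lengths: 9 runs 9, 12, 15; 0 runs 3, 5, 7; 6 runs 4, 5, 6 — each is linear in n, where the shown terms are n = 2, 3, 4.
At n = 5 the blocks have lengths 18, 9, 7.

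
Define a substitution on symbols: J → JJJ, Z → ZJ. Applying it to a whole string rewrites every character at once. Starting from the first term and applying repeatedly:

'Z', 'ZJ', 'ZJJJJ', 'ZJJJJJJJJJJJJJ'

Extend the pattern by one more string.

Applying the rule to each of the 14 symbols of ZJJJJJJJJJJJJJ gives the pieces ZJ JJJ JJJ JJJ JJJ JJJ JJJ JJJ JJJ JJJ JJJ JJJ JJJ JJJ, which concatenate to the answer.

ZJJJJJJJJJJJJJJJJJJJJJJJJJJJJJJJJJJJJJJJJ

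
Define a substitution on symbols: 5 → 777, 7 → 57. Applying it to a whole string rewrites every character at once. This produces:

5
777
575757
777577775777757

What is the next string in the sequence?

575757777575757577775757575777757

Replace each of the 15 characters of 777577775777757 in place — 57 57 57 777 57 57 57 57 777 57 57 57 57 777 57 — and concatenate.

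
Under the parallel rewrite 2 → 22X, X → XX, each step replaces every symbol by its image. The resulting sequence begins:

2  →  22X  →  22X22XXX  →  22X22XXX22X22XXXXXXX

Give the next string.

22X22XXX22X22XXXXXXX22X22XXX22X22XXXXXXXXXXXXXXX

Replace each of the 20 characters of 22X22XXX22X22XXXXXXX in place — 22X 22X XX 22X 22X XX XX XX 22X 22X XX 22X 22X XX XX XX XX XX XX XX — and concatenate.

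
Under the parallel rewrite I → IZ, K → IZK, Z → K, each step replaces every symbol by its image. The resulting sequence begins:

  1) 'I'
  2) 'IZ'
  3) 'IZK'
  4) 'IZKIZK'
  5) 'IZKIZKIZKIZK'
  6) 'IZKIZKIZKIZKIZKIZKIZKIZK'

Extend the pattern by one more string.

IZKIZKIZKIZKIZKIZKIZKIZKIZKIZKIZKIZKIZKIZKIZKIZK

φ(IZKIZKIZKIZKIZKIZKIZKIZK) expands symbol-by-symbol to IZ K IZK IZ K IZK IZ K IZK IZ K IZK IZ K IZK IZ K IZK IZ K IZK IZ K IZK; joining the 24 pieces gives the next term.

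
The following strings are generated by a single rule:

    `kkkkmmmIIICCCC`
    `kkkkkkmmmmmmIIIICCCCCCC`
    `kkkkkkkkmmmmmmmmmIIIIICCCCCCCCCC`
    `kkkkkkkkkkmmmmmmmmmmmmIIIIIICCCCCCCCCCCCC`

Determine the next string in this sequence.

kkkkkkkkkkkkmmmmmmmmmmmmmmmIIIIIIICCCCCCCCCCCCCCCC

The n-th term is 2n+2 k's then 3n m's then n+2 I's then 3n+1 C's (n = 1, 2, …).
Setting n = 5 gives 12, 15, 7, 16 characters in each block.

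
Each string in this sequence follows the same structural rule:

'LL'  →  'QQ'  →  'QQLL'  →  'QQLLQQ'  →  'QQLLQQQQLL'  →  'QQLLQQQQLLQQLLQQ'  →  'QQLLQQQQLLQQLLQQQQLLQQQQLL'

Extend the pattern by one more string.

From term 3 onward, concatenate the last term with the second-to-last: QQ·LL = QQLL, QQLL·QQ = QQLLQQ, …
Continuing: QQLLQQQQLLQQLLQQQQLLQQQQLL · QQLLQQQQLLQQLLQQ gives term 8.

QQLLQQQQLLQQLLQQQQLLQQQQLLQQLLQQQQLLQQLLQQ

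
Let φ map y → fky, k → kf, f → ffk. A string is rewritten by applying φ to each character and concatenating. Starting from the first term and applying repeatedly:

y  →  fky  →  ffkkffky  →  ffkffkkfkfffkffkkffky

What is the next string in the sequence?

Applying the rule to each of the 21 symbols of ffkffkkfkfffkffkkffky gives the pieces ffk ffk kf ffk ffk kf kf ffk kf ffk ffk ffk kf ffk ffk kf kf ffk ffk kf fky, which concatenate to the answer.

ffkffkkfffkffkkfkfffkkfffkffkffkkfffkffkkfkfffkffkkffky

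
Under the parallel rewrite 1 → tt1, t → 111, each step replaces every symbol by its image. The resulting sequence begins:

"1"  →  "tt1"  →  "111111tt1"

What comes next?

Rewriting each symbol of 111111tt1: 1→tt1, 1→tt1, 1→tt1, 1→tt1, 1→tt1, 1→tt1, t→111, t→111, 1→tt1, which concatenates to tt1 tt1 tt1 tt1 tt1 tt1 111 111 tt1.

tt1tt1tt1tt1tt1tt1111111tt1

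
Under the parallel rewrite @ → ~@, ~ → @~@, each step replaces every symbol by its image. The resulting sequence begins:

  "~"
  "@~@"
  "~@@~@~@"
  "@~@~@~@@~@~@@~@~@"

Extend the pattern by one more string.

~@@~@~@@~@~@@~@~@~@@~@~@@~@~@~@@~@~@@~@~@

Replace each of the 17 characters of @~@~@~@@~@~@@~@~@ in place — ~@ @~@ ~@ @~@ ~@ @~@ ~@ ~@ @~@ ~@ @~@ ~@ ~@ @~@ ~@ @~@ ~@ — and concatenate.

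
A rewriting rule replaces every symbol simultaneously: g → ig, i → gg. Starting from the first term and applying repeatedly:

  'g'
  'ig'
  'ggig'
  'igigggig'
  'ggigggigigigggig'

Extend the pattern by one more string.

Applying the rule to each of the 16 symbols of ggigggigigigggig gives the pieces ig ig gg ig ig ig gg ig gg ig gg ig ig ig gg ig, which concatenate to the answer.

igigggigigigggigggigggigigigggig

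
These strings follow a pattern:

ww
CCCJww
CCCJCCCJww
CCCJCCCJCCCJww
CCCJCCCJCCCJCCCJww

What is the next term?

Each term is the previous one with CCCJ prepended.
One more step from CCCJCCCJCCCJCCCJww gives the answer.

CCCJCCCJCCCJCCCJCCCJww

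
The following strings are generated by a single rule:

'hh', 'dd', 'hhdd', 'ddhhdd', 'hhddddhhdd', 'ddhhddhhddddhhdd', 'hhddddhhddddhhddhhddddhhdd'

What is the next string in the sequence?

ddhhddhhddddhhddhhddddhhddddhhddhhddddhhdd

From term 3 onward, concatenate the second-to-last term with the last: hh·dd = hhdd, dd·hhdd = ddhhdd, …
The next term joins ddhhddhhddddhhdd and hhddddhhddddhhddhhddddhhdd.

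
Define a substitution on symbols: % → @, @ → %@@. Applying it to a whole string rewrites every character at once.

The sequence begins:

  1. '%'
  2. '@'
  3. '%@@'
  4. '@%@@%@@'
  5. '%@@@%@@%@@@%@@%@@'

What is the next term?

Rewriting the 17 symbols of %@@@%@@%@@@%@@%@@ one by one yields @ %@@ %@@ %@@ @ %@@ %@@ @ %@@ %@@ %@@ @ %@@ %@@ @ %@@ %@@; concatenated:

@%@@%@@%@@@%@@%@@@%@@%@@%@@@%@@%@@@%@@%@@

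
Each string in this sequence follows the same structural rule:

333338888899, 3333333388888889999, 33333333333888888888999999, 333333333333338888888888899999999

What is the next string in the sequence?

3333333333333333388888888888889999999999

Term n consists of 3n+2 3's, followed by 2n+3 8's, followed by 2n 9's (n = 1, 2, …).
At n = 5 the blocks have lengths 17, 13, 10.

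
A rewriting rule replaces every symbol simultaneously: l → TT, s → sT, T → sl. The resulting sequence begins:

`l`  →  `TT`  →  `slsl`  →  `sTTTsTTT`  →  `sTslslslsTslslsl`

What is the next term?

Rewriting the 16 symbols of sTslslslsTslslsl one by one yields sT sl sT TT sT TT sT TT sT sl sT TT sT TT sT TT; concatenated:

sTslsTTTsTTTsTTTsTslsTTTsTTTsTTT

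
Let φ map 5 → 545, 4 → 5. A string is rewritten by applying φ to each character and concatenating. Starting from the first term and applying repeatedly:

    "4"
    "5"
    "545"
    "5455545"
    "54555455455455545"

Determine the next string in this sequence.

54555455455455545545554554555455455455545

φ(54555455455455545) expands symbol-by-symbol to 545 5 545 545 545 5 545 545 5 545 545 5 545 545 545 5 545; joining the 17 pieces gives the next term.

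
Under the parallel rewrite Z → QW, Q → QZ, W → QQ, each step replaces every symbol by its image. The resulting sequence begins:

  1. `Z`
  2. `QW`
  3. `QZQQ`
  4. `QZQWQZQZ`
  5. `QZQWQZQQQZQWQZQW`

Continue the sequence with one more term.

QZQWQZQQQZQWQZQZQZQWQZQQQZQWQZQQ

Replace each of the 16 characters of QZQWQZQQQZQWQZQW in place — QZ QW QZ QQ QZ QW QZ QZ QZ QW QZ QQ QZ QW QZ QQ — and concatenate.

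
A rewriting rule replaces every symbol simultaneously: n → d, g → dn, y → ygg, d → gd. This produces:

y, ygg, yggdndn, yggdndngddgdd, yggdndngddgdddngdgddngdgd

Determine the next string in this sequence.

Applying the rule to each of the 25 symbols of yggdndngddgdddngdgddngdgd gives the pieces ygg dn dn gd d gd d dn gd gd dn gd gd gd d dn gd dn gd gd d dn gd dn gd, which concatenate to the answer.

yggdndngddgdddngdgddngdgdgdddngddngdgdddngddngd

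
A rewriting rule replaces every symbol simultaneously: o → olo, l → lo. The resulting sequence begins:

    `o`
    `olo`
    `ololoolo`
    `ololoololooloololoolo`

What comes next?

Rewriting the 21 symbols of ololoololooloololoolo one by one yields olo lo olo lo olo olo lo olo lo olo olo lo olo olo lo olo lo olo olo lo olo; concatenated:

ololoololooloololoololooloololooloololoololooloololoolo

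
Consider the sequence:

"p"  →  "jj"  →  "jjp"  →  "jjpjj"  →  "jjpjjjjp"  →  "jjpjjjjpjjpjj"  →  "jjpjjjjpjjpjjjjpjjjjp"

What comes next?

jjpjjjjpjjpjjjjpjjjjpjjpjjjjpjjpjj

This is a Fibonacci-style word recurrence s(k) = s(k−1)·s(k−2): e.g. jj·p = jjp.
The next term joins jjpjjjjpjjpjjjjpjjjjp and jjpjjjjpjjpjj.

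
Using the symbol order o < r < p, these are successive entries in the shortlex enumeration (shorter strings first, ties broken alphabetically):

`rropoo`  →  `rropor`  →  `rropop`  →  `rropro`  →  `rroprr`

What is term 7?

rroppo

Advancing 2 positions from rroprr through rroprr → rroprp reaches term 7.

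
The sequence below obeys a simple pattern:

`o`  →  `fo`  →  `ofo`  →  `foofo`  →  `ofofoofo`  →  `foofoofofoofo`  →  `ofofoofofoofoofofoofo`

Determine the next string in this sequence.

From term 3 onward, concatenate the second-to-last term with the last: o·fo = ofo, fo·ofo = foofo, …
Continuing: foofoofofoofo · ofofoofofoofoofofoofo gives term 8.

foofoofofoofoofofoofofoofoofofoofo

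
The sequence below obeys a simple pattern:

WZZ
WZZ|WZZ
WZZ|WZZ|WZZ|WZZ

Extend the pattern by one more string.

Every step duplicates the string with '|' between the halves.
One more doubling of WZZ|WZZ|WZZ|WZZ gives the answer.

WZZ|WZZ|WZZ|WZZ|WZZ|WZZ|WZZ|WZZ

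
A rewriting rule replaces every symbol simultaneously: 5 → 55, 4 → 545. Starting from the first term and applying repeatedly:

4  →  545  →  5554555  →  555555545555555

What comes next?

Applying the rule to each of the 15 symbols of 555555545555555 gives the pieces 55 55 55 55 55 55 55 545 55 55 55 55 55 55 55, which concatenate to the answer.

5555555555555554555555555555555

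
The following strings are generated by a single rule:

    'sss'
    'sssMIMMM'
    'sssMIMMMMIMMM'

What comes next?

sssMIMMMMIMMMMIMMM

Each term is the previous one with MIMMM appended.
One more step from sssMIMMMMIMMM gives the answer.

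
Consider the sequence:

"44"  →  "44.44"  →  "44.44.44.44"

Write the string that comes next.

Each string is two copies of the previous one joined by '.'.
Doubling 44.44.44.44 with '.' between the halves:

44.44.44.44.44.44.44.44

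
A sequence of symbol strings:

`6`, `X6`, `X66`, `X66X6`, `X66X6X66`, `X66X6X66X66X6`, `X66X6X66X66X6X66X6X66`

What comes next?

X66X6X66X66X6X66X6X66X66X6X66X66X6

This is a Fibonacci-style word recurrence s(k) = s(k−1)·s(k−2): e.g. X6·6 = X66.
So term 8 is X66X6X66X66X6X66X6X66·X66X6X66X66X6.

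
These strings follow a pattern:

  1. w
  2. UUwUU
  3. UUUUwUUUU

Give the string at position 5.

UUUUUUUUwUUUUUUUU

Every step adds UU to the front and UU to the end of the previous string.
From UUUUwUUUU, 2 further steps: UUUUwUUUU → UUUUUUwUUUUUU → (answer).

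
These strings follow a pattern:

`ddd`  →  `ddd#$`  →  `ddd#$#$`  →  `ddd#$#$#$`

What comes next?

ddd#$#$#$#$

Each term is the previous one with #$ appended.
One more step from ddd#$#$#$ gives the answer.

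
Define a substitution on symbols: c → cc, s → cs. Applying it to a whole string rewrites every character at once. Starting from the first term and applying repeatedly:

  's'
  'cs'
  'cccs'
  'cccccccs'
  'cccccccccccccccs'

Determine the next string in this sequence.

cccccccccccccccccccccccccccccccs

Replace each of the 16 characters of cccccccccccccccs in place — cc cc cc cc cc cc cc cc cc cc cc cc cc cc cc cs — and concatenate.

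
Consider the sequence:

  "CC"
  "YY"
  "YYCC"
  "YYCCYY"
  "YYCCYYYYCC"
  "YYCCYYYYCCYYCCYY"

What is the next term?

This is a Fibonacci-style word recurrence s(k) = s(k−1)·s(k−2): e.g. YY·CC = YYCC.
Continuing: YYCCYYYYCCYYCCYY · YYCCYYYYCC gives term 7.

YYCCYYYYCCYYCCYYYYCCYYYYCC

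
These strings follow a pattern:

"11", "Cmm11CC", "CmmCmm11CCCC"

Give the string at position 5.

Every step adds Cmm to the front and CC to the end of the previous string.
From CmmCmm11CCCC, 2 further steps: CmmCmm11CCCC → CmmCmmCmm11CCCCCC → (answer).

CmmCmmCmmCmm11CCCCCCCC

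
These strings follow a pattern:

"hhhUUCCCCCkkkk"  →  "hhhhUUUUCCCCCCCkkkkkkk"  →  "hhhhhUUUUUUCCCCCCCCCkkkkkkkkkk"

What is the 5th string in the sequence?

hhhhhhhUUUUUUUUUUCCCCCCCCCCCCCkkkkkkkkkkkkkkkk

Each string has the form h^{n+2} U^{2n} C^{2n+3} k^{3n+1} (n = 1, 2, …).
Setting n = 5 gives 7, 10, 13, 16 characters in each block.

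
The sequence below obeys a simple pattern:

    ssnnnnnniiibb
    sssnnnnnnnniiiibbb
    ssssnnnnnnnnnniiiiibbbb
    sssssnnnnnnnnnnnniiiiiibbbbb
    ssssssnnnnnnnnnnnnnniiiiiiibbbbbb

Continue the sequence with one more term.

Reading off run lengths: s runs 2, 3, 4, 5, 6; n runs 6, 8, 10, 12, 14; i runs 3, 4, 5, 6, 7; b runs 2, 3, 4, 5, 6 — each is linear in n, where the shown terms are n = 3, 4, 5, 6, 7.
At n = 8 the blocks have lengths 7, 16, 8, 7.

sssssssnnnnnnnnnnnnnnnniiiiiiiibbbbbbb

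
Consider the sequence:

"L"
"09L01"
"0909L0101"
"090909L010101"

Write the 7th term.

090909090909L010101010101

Every step adds 09 to the front and 01 to the end of the previous string.
From 090909L010101, 3 further steps: 090909L010101 → 09090909L01010101 → 0909090909L0101010101 → (answer).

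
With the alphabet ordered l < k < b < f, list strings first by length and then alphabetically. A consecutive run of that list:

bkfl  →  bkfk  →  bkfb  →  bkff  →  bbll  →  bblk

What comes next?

Find the rightmost character of bblk below f, bump it to the next letter, and reset everything to its right to l.

bblb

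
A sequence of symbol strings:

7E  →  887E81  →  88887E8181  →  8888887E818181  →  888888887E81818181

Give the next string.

Every step adds 88 to the front and 81 to the end of the previous string.
Applying this once more to 888888887E81818181:

88888888887E8181818181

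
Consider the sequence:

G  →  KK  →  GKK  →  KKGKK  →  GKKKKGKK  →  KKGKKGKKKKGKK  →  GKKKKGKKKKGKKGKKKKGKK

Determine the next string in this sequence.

This is a Fibonacci-style word recurrence s(k) = s(k−2)·s(k−1): e.g. G·KK = GKK.
The next term joins KKGKKGKKKKGKK and GKKKKGKKKKGKKGKKKKGKK.

KKGKKGKKKKGKKGKKKKGKKKKGKKGKKKKGKK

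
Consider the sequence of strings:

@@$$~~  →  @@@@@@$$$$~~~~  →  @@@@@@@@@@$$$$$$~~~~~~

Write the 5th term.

Reading off run lengths: @ runs 2, 6, 10; $ runs 2, 4, 6; ~ runs 2, 4, 6 — each is linear in n (n = 1, 2, …).
Setting n = 5 gives 18, 10, 10 characters in each block.

@@@@@@@@@@@@@@@@@@$$$$$$$$$$~~~~~~~~~~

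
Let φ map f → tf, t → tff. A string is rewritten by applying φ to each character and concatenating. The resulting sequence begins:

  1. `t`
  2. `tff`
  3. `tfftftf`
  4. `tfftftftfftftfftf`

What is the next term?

Rewriting the 17 symbols of tfftftftfftftfftf one by one yields tff tf tf tff tf tff tf tff tf tf tff tf tff tf tf tff tf; concatenated:

tfftftftfftftfftftfftftftfftftfftftftfftf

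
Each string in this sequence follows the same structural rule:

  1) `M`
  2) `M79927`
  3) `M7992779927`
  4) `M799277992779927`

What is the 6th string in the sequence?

M7992779927799277992779927

The strings grow by a fixed suffix 79927 each time.
From M799277992779927, 2 further steps: M799277992779927 → M79927799277992779927 → (answer).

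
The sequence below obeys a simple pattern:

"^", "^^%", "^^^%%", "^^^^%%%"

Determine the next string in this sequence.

^^^^^%%%%

s(k+1) = ^·s(k)·%, so each term gains ^ as a prefix and % as a suffix.
One more step from ^^^^%%% gives the answer.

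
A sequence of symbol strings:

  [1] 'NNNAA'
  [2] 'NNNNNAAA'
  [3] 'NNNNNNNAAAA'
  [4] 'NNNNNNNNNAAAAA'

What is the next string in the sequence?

Reading off run lengths: N runs 3, 5, 7, 9; A runs 2, 3, 4, 5 — each is linear in n (n = 1, 2, …).
For the next term, n = 5, so the run lengths are 11, 6.

NNNNNNNNNNNAAAAAA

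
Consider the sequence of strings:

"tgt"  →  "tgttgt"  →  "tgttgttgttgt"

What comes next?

tgttgttgttgttgttgttgttgt

s(k+1) = s(k)·s(k) — each term doubles the last.
One more doubling of tgttgttgttgt gives the answer.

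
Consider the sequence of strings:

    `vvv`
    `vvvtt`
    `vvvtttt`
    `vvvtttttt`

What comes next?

The strings grow by a fixed suffix tt each time.
Applying this once more to vvvtttttt:

vvvtttttttt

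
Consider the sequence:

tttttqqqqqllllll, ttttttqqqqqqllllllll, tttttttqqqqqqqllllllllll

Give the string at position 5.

Term n consists of n+3 t's, followed by n+3 q's, followed by 2n+2 l's, where the shown terms are n = 2, 3, 4.
Setting n = 6 gives 9, 9, 14 characters in each block.

tttttttttqqqqqqqqqllllllllllllll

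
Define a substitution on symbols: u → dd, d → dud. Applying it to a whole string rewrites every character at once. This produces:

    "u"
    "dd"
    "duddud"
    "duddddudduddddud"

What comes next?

Rewriting the 16 symbols of duddddudduddddud one by one yields dud dd dud dud dud dud dd dud dud dd dud dud dud dud dd dud; concatenated:

duddddudduddudduddddudduddddudduddudduddddud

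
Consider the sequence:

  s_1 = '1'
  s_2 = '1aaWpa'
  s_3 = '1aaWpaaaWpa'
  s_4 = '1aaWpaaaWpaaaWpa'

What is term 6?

Each term is the previous one with aaWpa appended.
From 1aaWpaaaWpaaaWpa, 2 further steps: 1aaWpaaaWpaaaWpa → 1aaWpaaaWpaaaWpaaaWpa → (answer).

1aaWpaaaWpaaaWpaaaWpaaaWpa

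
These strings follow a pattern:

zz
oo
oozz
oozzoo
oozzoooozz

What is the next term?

oozzoooozzoozzoo

From term 3 onward, concatenate the last term with the second-to-last: oo·zz = oozz, oozz·oo = oozzoo, …
Continuing: oozzoooozz · oozzoo gives term 6.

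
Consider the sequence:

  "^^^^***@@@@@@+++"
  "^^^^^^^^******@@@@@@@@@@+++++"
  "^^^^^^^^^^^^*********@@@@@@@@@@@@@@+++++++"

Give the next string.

The n-th term is 4n ^'s then 3n *'s then 4n+2 @'s then 2n+1 +'s (n = 1, 2, …).
At n = 4 the blocks have lengths 16, 12, 18, 9.

^^^^^^^^^^^^^^^^************@@@@@@@@@@@@@@@@@@+++++++++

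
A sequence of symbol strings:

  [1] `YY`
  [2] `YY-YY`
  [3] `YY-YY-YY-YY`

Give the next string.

YY-YY-YY-YY-YY-YY-YY-YY

s(k+1) = s(k)·-·s(k) — each term doubles the last with '-' between the halves.
One more doubling of YY-YY-YY-YY gives the answer.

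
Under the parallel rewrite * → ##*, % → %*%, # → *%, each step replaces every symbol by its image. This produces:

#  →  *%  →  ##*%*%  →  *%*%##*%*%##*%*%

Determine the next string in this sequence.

##*%*%##*%*%*%*%##*%*%##*%*%*%*%##*%*%##*%*%

Applying the rule to each of the 16 symbols of *%*%##*%*%##*%*% gives the pieces ##* %*% ##* %*% *% *% ##* %*% ##* %*% *% *% ##* %*% ##* %*%, which concatenate to the answer.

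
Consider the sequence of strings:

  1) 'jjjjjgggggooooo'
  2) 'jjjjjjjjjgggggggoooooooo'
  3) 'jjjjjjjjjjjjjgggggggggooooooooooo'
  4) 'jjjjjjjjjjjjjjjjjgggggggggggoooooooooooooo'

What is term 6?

jjjjjjjjjjjjjjjjjjjjjjjjjgggggggggggggggoooooooooooooooooooo

Each string has the form j^{4n+1} g^{2n+3} o^{3n+2} (n = 1, 2, …).
For term 6, n = 6, so the run lengths are 25, 15, 20.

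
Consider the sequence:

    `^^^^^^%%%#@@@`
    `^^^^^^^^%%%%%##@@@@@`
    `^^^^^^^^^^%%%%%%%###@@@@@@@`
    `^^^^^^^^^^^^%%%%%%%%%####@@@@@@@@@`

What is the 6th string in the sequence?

^^^^^^^^^^^^^^^^%%%%%%%%%%%%%######@@@@@@@@@@@@@

Reading off run lengths: ^ runs 6, 8, 10, 12; % runs 3, 5, 7, 9; # runs 1, 2, 3, 4; @ runs 3, 5, 7, 9 — each is linear in n, where the shown terms are n = 2, 3, 4, 5.
At n = 7 the blocks have lengths 16, 13, 6, 13.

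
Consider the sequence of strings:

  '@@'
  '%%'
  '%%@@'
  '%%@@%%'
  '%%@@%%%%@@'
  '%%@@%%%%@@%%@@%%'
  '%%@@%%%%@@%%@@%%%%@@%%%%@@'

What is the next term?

Each term (from the third on) is the previous term followed by the one before it: term 3 = %%·@@ = %%@@.
The next term joins %%@@%%%%@@%%@@%%%%@@%%%%@@ and %%@@%%%%@@%%@@%%.

%%@@%%%%@@%%@@%%%%@@%%%%@@%%@@%%%%@@%%@@%%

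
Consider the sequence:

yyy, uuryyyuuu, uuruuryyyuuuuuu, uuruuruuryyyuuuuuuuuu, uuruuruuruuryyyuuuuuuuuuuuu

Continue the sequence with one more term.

uuruuruuruuruuryyyuuuuuuuuuuuuuuu

s(k+1) = uur·s(k)·uuu, so each term gains uur as a prefix and uuu as a suffix.
So the next term is uur·uuruuruuruuryyyuuuuuuuuuuuu·uuu.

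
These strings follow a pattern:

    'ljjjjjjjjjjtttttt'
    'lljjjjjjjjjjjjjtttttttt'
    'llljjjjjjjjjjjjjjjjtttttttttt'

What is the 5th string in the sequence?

Each string has the form l^{n-2} j^{3n+1} t^{2n}, where the shown terms are n = 3, 4, 5.
Setting n = 7 gives 5, 22, 14 characters in each block.

llllljjjjjjjjjjjjjjjjjjjjjjtttttttttttttt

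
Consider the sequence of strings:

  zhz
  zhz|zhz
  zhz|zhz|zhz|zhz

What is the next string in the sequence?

zhz|zhz|zhz|zhz|zhz|zhz|zhz|zhz

s(k+1) = s(k)·|·s(k) — each term doubles the last with '|' between the halves.
So the next term is two copies of zhz|zhz|zhz|zhz with '|' between the halves.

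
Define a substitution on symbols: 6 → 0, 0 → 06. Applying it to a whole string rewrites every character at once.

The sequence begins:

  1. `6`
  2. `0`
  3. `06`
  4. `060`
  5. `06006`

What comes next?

Rewriting each symbol of 06006: 0→06, 6→0, 0→06, 0→06, 6→0, which concatenates to 06 0 06 06 0.

06006060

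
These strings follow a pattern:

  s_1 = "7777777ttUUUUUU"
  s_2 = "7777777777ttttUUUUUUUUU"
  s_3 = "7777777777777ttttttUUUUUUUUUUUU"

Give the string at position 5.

7777777777777777777ttttttttttUUUUUUUUUUUUUUUUUU

Reading off run lengths: 7 runs 7, 10, 13; t runs 2, 4, 6; U runs 6, 9, 12 — each is linear in n, where the shown terms are n = 2, 3, 4.
Setting n = 6 gives 19, 10, 18 characters in each block.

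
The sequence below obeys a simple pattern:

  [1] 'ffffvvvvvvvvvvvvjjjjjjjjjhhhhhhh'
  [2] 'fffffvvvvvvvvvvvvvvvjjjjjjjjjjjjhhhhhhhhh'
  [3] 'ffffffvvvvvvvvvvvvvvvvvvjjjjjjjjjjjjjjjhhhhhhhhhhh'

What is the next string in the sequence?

fffffffvvvvvvvvvvvvvvvvvvvvvjjjjjjjjjjjjjjjjjjhhhhhhhhhhhhh

Term n consists of n+1 f's, followed by 3n+3 v's, followed by 3n j's, followed by 2n+1 h's, where the shown terms are n = 3, 4, 5.
For the next term, n = 6, so the run lengths are 7, 21, 18, 13.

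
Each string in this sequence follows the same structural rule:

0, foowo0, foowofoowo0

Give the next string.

foowofoowofoowo0

Each term is the previous one with foowo prepended.
So the next term is foowo·foowofoowo0.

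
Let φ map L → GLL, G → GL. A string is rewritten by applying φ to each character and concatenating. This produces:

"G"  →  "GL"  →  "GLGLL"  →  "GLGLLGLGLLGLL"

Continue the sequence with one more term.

Rewriting the 13 symbols of GLGLLGLGLLGLL one by one yields GL GLL GL GLL GLL GL GLL GL GLL GLL GL GLL GLL; concatenated:

GLGLLGLGLLGLLGLGLLGLGLLGLLGLGLLGLL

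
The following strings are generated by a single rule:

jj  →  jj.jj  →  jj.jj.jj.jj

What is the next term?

Every step duplicates the string with '.' between the halves.
One more doubling of jj.jj.jj.jj gives the answer.

jj.jj.jj.jj.jj.jj.jj.jj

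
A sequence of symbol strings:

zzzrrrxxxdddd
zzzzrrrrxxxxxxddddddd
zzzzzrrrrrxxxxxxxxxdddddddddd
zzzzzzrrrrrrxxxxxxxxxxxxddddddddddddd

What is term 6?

zzzzzzzzrrrrrrrrxxxxxxxxxxxxxxxxxxddddddddddddddddddd

Term n consists of n+2 z's, followed by n+2 r's, followed by 3n x's, followed by 3n+1 d's (n = 1, 2, …).
Setting n = 6 gives 8, 8, 18, 19 characters in each block.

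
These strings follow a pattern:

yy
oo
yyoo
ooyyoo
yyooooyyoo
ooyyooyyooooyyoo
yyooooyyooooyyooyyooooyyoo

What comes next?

This is a Fibonacci-style word recurrence s(k) = s(k−2)·s(k−1): e.g. yy·oo = yyoo.
Continuing: ooyyooyyooooyyoo · yyooooyyooooyyooyyooooyyoo gives term 8.

ooyyooyyooooyyooyyooooyyooooyyooyyooooyyoo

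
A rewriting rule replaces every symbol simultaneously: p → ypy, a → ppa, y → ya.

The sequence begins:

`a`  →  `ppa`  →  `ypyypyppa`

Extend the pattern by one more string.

Expanding ypyypyppa: y→ya, p→ypy, y→ya, y→ya, p→ypy, y→ya, p→ypy, p→ypy, a→ppa. Concatenated: ya ypy ya ya ypy ya ypy ypy ppa.

yaypyyayaypyyaypyypyppa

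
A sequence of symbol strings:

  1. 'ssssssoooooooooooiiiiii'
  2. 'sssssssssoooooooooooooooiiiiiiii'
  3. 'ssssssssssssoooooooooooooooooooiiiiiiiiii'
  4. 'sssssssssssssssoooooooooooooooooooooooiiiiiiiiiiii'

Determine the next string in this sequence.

ssssssssssssssssssoooooooooooooooooooooooooooiiiiiiiiiiiiii

Term n consists of 3n s's, followed by 4n+3 o's, followed by 2n+2 i's, where the shown terms are n = 2, 3, 4, 5.
For the next term, n = 6, so the run lengths are 18, 27, 14.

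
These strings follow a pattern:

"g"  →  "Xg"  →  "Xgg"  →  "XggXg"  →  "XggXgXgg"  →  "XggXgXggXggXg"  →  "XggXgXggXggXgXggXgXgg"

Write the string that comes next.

From term 3 onward, concatenate the last term with the second-to-last: Xg·g = Xgg, Xgg·Xg = XggXg, …
Continuing: XggXgXggXggXgXggXgXgg · XggXgXggXggXg gives term 8.

XggXgXggXggXgXggXgXggXggXgXggXggXg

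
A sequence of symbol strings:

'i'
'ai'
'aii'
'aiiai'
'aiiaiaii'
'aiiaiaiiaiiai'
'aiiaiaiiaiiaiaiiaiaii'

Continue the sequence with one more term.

From term 3 onward, concatenate the last term with the second-to-last: ai·i = aii, aii·ai = aiiai, …
The next term joins aiiaiaiiaiiaiaiiaiaii and aiiaiaiiaiiai.

aiiaiaiiaiiaiaiiaiaiiaiiaiaiiaiiai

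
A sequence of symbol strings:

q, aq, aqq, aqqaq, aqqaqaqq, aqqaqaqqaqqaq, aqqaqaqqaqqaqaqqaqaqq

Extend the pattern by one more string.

Each term (from the third on) is the previous term followed by the one before it: term 3 = aq·q = aqq.
So term 8 is aqqaqaqqaqqaqaqqaqaqq·aqqaqaqqaqqaq.

aqqaqaqqaqqaqaqqaqaqqaqqaqaqqaqqaq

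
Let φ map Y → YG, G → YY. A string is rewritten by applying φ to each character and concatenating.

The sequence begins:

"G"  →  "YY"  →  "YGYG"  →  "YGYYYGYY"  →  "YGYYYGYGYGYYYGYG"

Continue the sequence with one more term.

Rewriting the 16 symbols of YGYYYGYGYGYYYGYG one by one yields YG YY YG YG YG YY YG YY YG YY YG YG YG YY YG YY; concatenated:

YGYYYGYGYGYYYGYYYGYYYGYGYGYYYGYY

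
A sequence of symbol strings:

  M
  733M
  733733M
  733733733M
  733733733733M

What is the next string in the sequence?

733733733733733M

Every step adds 733 at the front: s(k+1) = 733·s(k).
One more step from 733733733733M gives the answer.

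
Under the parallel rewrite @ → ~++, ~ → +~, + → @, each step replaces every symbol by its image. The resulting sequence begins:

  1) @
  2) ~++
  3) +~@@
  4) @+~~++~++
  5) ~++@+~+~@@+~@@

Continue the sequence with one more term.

+~@@~++@+~@+~~++~++@+~~++~++

Replace each of the 14 characters of ~++@+~+~@@+~@@ in place — +~ @ @ ~++ @ +~ @ +~ ~++ ~++ @ +~ ~++ ~++ — and concatenate.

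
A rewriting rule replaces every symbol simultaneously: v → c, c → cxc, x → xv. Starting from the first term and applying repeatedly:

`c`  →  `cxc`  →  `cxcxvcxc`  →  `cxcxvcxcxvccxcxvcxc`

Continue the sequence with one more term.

Replace each of the 19 characters of cxcxvcxcxvccxcxvcxc in place — cxc xv cxc xv c cxc xv cxc xv c cxc cxc xv cxc xv c cxc xv cxc — and concatenate.

cxcxvcxcxvccxcxvcxcxvccxccxcxvcxcxvccxcxvcxc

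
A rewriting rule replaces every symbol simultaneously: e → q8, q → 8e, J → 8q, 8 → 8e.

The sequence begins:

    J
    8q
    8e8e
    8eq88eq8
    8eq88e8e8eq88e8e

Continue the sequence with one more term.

Rewriting the 16 symbols of 8eq88e8e8eq88e8e one by one yields 8e q8 8e 8e 8e q8 8e q8 8e q8 8e 8e 8e q8 8e q8; concatenated:

8eq88e8e8eq88eq88eq88e8e8eq88eq8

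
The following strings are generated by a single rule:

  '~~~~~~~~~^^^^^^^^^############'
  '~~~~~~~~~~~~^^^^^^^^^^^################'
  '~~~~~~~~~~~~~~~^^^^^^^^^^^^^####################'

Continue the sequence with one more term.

~~~~~~~~~~~~~~~~~~^^^^^^^^^^^^^^^########################

The n-th term is 3n ~'s then 2n+3 ^'s then 4n #'s, where the shown terms are n = 3, 4, 5.
At n = 6 the blocks have lengths 18, 15, 24.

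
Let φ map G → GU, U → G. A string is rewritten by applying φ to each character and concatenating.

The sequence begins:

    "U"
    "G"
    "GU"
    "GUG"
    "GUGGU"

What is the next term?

Apply φ to GUGGU symbol by symbol: G→GU, U→G, G→GU, G→GU, U→G; joined: GU G GU GU G.

GUGGUGUG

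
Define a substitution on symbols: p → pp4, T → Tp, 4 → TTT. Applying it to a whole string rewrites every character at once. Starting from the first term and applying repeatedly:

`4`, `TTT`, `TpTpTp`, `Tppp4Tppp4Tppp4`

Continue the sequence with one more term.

Tppp4pp4pp4TTTTppp4pp4pp4TTTTppp4pp4pp4TTT

φ(Tppp4Tppp4Tppp4) expands symbol-by-symbol to Tp pp4 pp4 pp4 TTT Tp pp4 pp4 pp4 TTT Tp pp4 pp4 pp4 TTT; joining the 15 pieces gives the next term.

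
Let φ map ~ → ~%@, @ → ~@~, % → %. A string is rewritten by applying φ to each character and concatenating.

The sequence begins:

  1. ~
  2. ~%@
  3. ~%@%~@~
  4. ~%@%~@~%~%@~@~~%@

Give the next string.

Applying the rule to each of the 17 symbols of ~%@%~@~%~%@~@~~%@ gives the pieces ~%@ % ~@~ % ~%@ ~@~ ~%@ % ~%@ % ~@~ ~%@ ~@~ ~%@ ~%@ % ~@~, which concatenate to the answer.

~%@%~@~%~%@~@~~%@%~%@%~@~~%@~@~~%@~%@%~@~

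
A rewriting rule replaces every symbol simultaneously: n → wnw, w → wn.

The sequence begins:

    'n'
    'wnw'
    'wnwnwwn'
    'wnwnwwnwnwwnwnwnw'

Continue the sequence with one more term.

Rewriting the 17 symbols of wnwnwwnwnwwnwnwnw one by one yields wn wnw wn wnw wn wn wnw wn wnw wn wn wnw wn wnw wn wnw wn; concatenated:

wnwnwwnwnwwnwnwnwwnwnwwnwnwnwwnwnwwnwnwwn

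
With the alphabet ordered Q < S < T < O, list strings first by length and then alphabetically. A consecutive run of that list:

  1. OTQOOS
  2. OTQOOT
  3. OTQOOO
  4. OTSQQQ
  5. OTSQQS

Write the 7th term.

Advancing 2 positions from OTSQQS through OTSQQS → OTSQQT reaches term 7.

OTSQQO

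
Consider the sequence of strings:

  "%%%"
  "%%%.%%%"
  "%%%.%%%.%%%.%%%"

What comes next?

s(k+1) = s(k)·.·s(k) — each term doubles the last with '.' between the halves.
Doubling %%%.%%%.%%%.%%% with '.' between the halves:

%%%.%%%.%%%.%%%.%%%.%%%.%%%.%%%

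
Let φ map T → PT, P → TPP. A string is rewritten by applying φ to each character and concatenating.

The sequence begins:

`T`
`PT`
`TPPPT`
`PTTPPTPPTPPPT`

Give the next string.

TPPPTPTTPPTPPPTTPPTPPPTTPPTPPTPPPT

φ(PTTPPTPPTPPPT) expands symbol-by-symbol to TPP PT PT TPP TPP PT TPP TPP PT TPP TPP TPP PT; joining the 13 pieces gives the next term.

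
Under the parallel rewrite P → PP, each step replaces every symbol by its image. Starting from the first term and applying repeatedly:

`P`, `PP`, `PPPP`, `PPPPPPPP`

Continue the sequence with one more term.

Expanding PPPPPPPP: P→PP, P→PP, P→PP, P→PP, P→PP, P→PP, P→PP, P→PP. Concatenated: PP PP PP PP PP PP PP PP.

PPPPPPPPPPPPPPPP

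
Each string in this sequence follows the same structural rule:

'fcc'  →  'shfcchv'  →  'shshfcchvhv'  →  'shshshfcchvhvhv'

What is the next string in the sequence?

Every step adds sh to the front and hv to the end of the previous string.
Applying this once more to shshshfcchvhvhv:

shshshshfcchvhvhvhv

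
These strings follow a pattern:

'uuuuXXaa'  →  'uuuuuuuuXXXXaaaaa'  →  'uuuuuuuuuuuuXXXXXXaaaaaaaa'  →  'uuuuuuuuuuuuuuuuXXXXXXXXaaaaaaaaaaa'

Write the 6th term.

uuuuuuuuuuuuuuuuuuuuuuuuXXXXXXXXXXXXaaaaaaaaaaaaaaaaa

Each string has the form u^{4n} X^{2n} a^{3n-1} (n = 1, 2, …).
For term 6, n = 6, so the run lengths are 24, 12, 17.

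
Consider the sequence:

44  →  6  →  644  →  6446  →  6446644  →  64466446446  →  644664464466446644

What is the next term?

64466446446644664464466446446

From term 3 onward, concatenate the last term with the second-to-last: 6·44 = 644, 644·6 = 6446, …
So term 8 is 644664464466446644·64466446446.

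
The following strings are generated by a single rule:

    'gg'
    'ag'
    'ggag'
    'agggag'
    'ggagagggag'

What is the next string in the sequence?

agggagggagagggag

From term 3 onward, concatenate the second-to-last term with the last: gg·ag = ggag, ag·ggag = agggag, …
So term 6 is agggag·ggagagggag.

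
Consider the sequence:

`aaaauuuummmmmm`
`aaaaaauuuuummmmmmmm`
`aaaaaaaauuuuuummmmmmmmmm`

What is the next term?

aaaaaaaaaauuuuuuummmmmmmmmmmm

Term n consists of 2n a's, followed by n+2 u's, followed by 2n+2 m's, where the shown terms are n = 2, 3, 4.
At n = 5 the blocks have lengths 10, 7, 12.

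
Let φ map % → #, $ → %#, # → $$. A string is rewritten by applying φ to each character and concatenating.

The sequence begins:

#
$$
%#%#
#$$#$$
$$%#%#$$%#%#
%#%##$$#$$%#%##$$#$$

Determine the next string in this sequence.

Replace each of the 20 characters of %#%##$$#$$%#%##$$#$$ in place — # $$ # $$ $$ %# %# $$ %# %# # $$ # $$ $$ %# %# $$ %# %# — and concatenate.

#$$#$$$$%#%#$$%#%##$$#$$$$%#%#$$%#%#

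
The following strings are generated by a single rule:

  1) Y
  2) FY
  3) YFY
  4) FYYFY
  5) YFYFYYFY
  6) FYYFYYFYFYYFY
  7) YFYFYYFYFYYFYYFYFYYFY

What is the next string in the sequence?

This is a Fibonacci-style word recurrence s(k) = s(k−2)·s(k−1): e.g. Y·FY = YFY.
So term 8 is FYYFYYFYFYYFY·YFYFYYFYFYYFYYFYFYYFY.

FYYFYYFYFYYFYYFYFYYFYFYYFYYFYFYYFY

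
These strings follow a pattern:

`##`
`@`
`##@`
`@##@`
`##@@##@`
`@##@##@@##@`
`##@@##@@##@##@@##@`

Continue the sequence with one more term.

@##@##@@##@##@@##@@##@##@@##@

From term 3 onward, concatenate the second-to-last term with the last: ##·@ = ##@, @·##@ = @##@, …
The next term joins @##@##@@##@ and ##@@##@@##@##@@##@.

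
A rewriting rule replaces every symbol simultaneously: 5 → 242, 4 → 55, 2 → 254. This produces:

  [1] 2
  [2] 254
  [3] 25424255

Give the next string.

Rewriting each symbol of 25424255: 2→254, 5→242, 4→55, 2→254, 4→55, 2→254, 5→242, 5→242, which concatenates to 254 242 55 254 55 254 242 242.

2542425525455254242242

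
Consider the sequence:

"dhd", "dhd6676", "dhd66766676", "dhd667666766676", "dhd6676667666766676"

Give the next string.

dhd66766676667666766676

Each term is the previous one with 6676 appended.
One more step from dhd6676667666766676 gives the answer.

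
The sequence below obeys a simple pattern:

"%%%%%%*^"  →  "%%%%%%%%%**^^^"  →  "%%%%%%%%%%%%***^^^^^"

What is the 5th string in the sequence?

%%%%%%%%%%%%%%%%%%*****^^^^^^^^^

Reading off run lengths: % runs 6, 9, 12; * runs 1, 2, 3; ^ runs 1, 3, 5 — each is linear in n (n = 1, 2, …).
For term 5, n = 5, so the run lengths are 18, 5, 9.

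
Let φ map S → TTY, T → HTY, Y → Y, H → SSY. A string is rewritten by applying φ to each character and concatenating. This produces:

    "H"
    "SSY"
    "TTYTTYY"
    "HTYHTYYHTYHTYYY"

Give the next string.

Replace each of the 15 characters of HTYHTYYHTYHTYYY in place — SSY HTY Y SSY HTY Y Y SSY HTY Y SSY HTY Y Y Y — and concatenate.

SSYHTYYSSYHTYYYSSYHTYYSSYHTYYYY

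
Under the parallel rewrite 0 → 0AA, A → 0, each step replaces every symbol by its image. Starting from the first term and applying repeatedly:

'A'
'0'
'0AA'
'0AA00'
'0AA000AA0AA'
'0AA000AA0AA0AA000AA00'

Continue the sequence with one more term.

0AA000AA0AA0AA000AA000AA000AA0AA0AA000AA0AA

Replace each of the 21 characters of 0AA000AA0AA0AA000AA00 in place — 0AA 0 0 0AA 0AA 0AA 0 0 0AA 0 0 0AA 0 0 0AA 0AA 0AA 0 0 0AA 0AA — and concatenate.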